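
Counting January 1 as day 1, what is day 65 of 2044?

5 March 2044

January has 31 days (65 − 31 = 34 remain).
February has 29 days (34 − 29 = 5 remain).
5 into March → March 5.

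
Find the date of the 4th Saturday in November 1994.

26 November 1994

The first Saturday of November 1994 is November 5.
The 4th Saturday is 3 weeks later: 5 + 21 = 26.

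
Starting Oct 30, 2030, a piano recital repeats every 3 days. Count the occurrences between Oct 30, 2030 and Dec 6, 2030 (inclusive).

13

Occurrences land 3·i days after Oct 30, 2030 for i = 0, 1, 2, …
The window opens on the start date, so the first occurrence inside is #1 on Oct 30, 2030.
Dec 6, 2030 is 37 days after the start; 37 ÷ 3 = 12 remainder 1. Last occurrence in the window: #13 on Dec 5, 2030.
Occurrences #1 through #13: 13 in total.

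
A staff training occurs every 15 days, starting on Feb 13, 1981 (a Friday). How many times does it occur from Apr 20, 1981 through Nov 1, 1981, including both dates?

Occurrences land 15·i days after Feb 13, 1981 for i = 0, 1, 2, …
Apr 20, 1981 is 66 days after the start; 66 ÷ 15 = 4 remainder 6; since the remainder is 6, round up to i = 5. First occurrence in the window: #6 on Apr 29, 1981 (5×15 = 75 days in).
Nov 1, 1981 is 261 days after the start; 261 ÷ 15 = 17 remainder 6. Last occurrence in the window: #18 on Oct 26, 1981.
Occurrences #6 through #18: 13 in total.

13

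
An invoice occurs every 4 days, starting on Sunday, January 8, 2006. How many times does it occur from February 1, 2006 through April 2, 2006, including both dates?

Occurrences land 4·i days after January 8, 2006 for i = 0, 1, 2, …
February 1, 2006 is 24 days after the start; 24 ÷ 4 = 6 remainder 0. First occurrence in the window: #7 on February 1, 2006 (6×4 = 24 days in).
April 2, 2006 is 84 days after the start; 84 ÷ 4 = 21 remainder 0. Last occurrence in the window: #22 on April 2, 2006.
Occurrences #7 through #22: 16 in total.

16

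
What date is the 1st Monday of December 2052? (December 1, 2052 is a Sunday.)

December 2052 begins on a Sunday, so the first Monday is December 2 (1 day later).

December 2, 2052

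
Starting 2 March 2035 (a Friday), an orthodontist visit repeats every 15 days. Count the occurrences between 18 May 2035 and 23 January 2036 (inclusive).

16

Occurrences land 15·i days after 2 March 2035 for i = 0, 1, 2, …
18 May 2035 is 77 days after the start; 77 ÷ 15 = 5 remainder 2; since the remainder is 2, round up to i = 6. First occurrence in the window: #7 on 31 May 2035 (6×15 = 90 days in).
23 January 2036 is 327 days after the start; 327 ÷ 15 = 21 remainder 12. Last occurrence in the window: #22 on 11 January 2036.
Occurrences #7 through #22: 16 in total.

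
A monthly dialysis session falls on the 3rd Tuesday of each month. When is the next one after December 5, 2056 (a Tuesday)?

December 19, 2056

December 2056 starts on a Friday; its first Tuesday is the 5th, so the 3rd Tuesday is the 19th — December 19, 2056.
December 19, 2056 is after December 5, 2056, so that is the next one.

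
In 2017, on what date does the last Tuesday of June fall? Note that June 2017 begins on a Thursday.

June 2017 begins on a Thursday, so the first Tuesday is June 6 (5 days later).
June 2017 has 30 days. Adding weeks: 6, 13, 20, 27 — the last one ≤ 30 is the 27th.

2017-06-27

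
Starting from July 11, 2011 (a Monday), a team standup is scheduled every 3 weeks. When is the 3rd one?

The 3rd occurrence is 2 intervals after the first: 2 × 21 = 42 days after July 11, 2011.
July has 31 days — 20 days to the end of July leaves 22.
22 days into August → August 22, 2011.

August 22, 2011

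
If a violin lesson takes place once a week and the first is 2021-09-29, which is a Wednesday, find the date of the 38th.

The 38th occurrence is 37 intervals after the first: 37 × 7 = 259 days after 2021-09-29.
September has 30 days — 1 day to the end of September leaves 258.
October has 31 days (227 left).
November has 30 days (197 left).
December has 31 days (166 left).
January has 31 days (135 left).
February has 28 days (107 left).
March has 31 days (76 left).
April has 30 days (46 left).
May has 31 days (15 left).
15 days into June → 2022-06-15.

2022-06-15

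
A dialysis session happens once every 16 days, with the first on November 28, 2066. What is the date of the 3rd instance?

December 30, 2066

The 3rd occurrence is 2 intervals after the first: 2 × 16 = 32 days after November 28, 2066.
November has 30 days — 2 days to the end of November leaves 30.
30 days into December → December 30, 2066.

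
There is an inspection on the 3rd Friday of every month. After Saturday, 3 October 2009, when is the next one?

October 2009 starts on a Thursday; its first Friday is the 2nd, so the 3rd Friday is the 16th — 16 October 2009.
16 October 2009 is after 3 October 2009, so that is the next one.

16 October 2009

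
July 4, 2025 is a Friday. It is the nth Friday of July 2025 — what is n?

Day 4 falls in week ⌈4/7⌉ of the month.
Days 1–7 hold the 1st Friday, 8–14 the 2nd, 15–21 the 3rd, 22–28 the 4th, 29–31 the 5th.
4 is in the range for the 1st.

1st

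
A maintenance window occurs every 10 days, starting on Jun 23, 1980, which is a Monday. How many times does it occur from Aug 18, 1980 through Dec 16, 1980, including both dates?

12

Occurrences land 10·i days after Jun 23, 1980 for i = 0, 1, 2, …
Aug 18, 1980 is 56 days after the start; 56 ÷ 10 = 5 remainder 6; since the remainder is 6, round up to i = 6. First occurrence in the window: #7 on Aug 22, 1980 (6×10 = 60 days in).
Dec 16, 1980 is 176 days after the start; 176 ÷ 10 = 17 remainder 6. Last occurrence in the window: #18 on Dec 10, 1980.
Occurrences #7 through #18: 12 in total.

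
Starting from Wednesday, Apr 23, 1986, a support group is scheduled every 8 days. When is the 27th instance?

Nov 17, 1986

The 27th occurrence is 26 intervals after the first: 26 × 8 = 208 days after Apr 23, 1986.
Apr has 30 days — 7 days to the end of Apr leaves 201.
May has 31 days (170 left).
Jun has 30 days (140 left).
Jul has 31 days (109 left).
Aug has 31 days (78 left).
Sep has 30 days (48 left).
Oct has 31 days (17 left).
17 days into Nov → Nov 17, 1986.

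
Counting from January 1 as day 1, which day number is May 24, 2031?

144

Days in months before May: 31 + 28 + 31 + 30 = 120.
Plus 24 days into May → day 144.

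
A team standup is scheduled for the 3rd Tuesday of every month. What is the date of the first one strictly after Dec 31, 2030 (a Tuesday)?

Jan 21, 2031

Dec 2030 starts on a Sunday; its first Tuesday is the 3rd, so the 3rd Tuesday is the 17th — Dec 17, 2030.
That is not after Dec 31, 2030, so look at Jan 2031.
Jan 2031 starts on a Wednesday; its first Tuesday is the 7th, so the 3rd Tuesday is the 21st — Jan 21, 2031.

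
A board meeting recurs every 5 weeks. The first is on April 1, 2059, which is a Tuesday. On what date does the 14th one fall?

The 14th occurrence is 13 intervals after the first: 13 × 35 = 455 days after April 1, 2059.
April has 30 days — 29 days to the end of April leaves 426.
From end of April to end of 2059 is 245 days (181 left).
January has 31 days (150 left).
February has 29 days (121 left).
March has 31 days (90 left).
April has 30 days (60 left).
May has 31 days (29 left).
29 days into June → June 29, 2060.

June 29, 2060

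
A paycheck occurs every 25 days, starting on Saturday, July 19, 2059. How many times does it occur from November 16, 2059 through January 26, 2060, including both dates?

3

Occurrences land 25·i days after July 19, 2059 for i = 0, 1, 2, …
November 16, 2059 is 120 days after the start; 120 ÷ 25 = 4 remainder 20; since the remainder is 20, round up to i = 5. First occurrence in the window: #6 on November 21, 2059 (5×25 = 125 days in).
January 26, 2060 is 191 days after the start; 191 ÷ 25 = 7 remainder 16. Last occurrence in the window: #8 on January 10, 2060.
Occurrences #6 through #8: 3 in total.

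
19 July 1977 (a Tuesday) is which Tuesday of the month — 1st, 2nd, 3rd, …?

3rd

Day 19 falls in week ⌈19/7⌉ of the month.
Days 1–7 hold the 1st Tuesday, 8–14 the 2nd, 15–21 the 3rd, 22–28 the 4th, 29–31 the 5th.
19 is in the range for the 3rd.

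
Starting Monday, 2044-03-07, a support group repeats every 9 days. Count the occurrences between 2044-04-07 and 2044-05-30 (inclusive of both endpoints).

6

Occurrences land 9·i days after 2044-03-07 for i = 0, 1, 2, …
2044-04-07 is 31 days after the start; 31 ÷ 9 = 3 remainder 4; since the remainder is 4, round up to i = 4. First occurrence in the window: #5 on 2044-04-12 (4×9 = 36 days in).
2044-05-30 is 84 days after the start; 84 ÷ 9 = 9 remainder 3. Last occurrence in the window: #10 on 2044-05-27.
Occurrences #5 through #10: 6 in total.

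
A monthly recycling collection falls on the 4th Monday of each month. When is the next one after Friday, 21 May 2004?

24 May 2004

May 2004 starts on a Saturday; its first Monday is the 3rd, so the 4th Monday is the 24th — 24 May 2004.
24 May 2004 is after 21 May 2004, so that is the next one.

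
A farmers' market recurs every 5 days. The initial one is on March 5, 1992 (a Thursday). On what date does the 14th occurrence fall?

The 14th occurrence is 13 intervals after the first: 13 × 5 = 65 days after March 5, 1992.
March has 31 days — 26 days to the end of March leaves 39.
April has 30 days (9 left).
9 days into May → May 9, 1992.

May 9, 1992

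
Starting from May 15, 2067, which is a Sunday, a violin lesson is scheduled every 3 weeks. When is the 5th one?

Aug 7, 2067

The 5th occurrence is 4 intervals after the first: 4 × 21 = 84 days after May 15, 2067.
May has 31 days — 16 days to the end of May leaves 68.
Jun has 30 days (38 left).
Jul has 31 days (7 left).
7 days into Aug → Aug 7, 2067.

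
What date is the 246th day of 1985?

3 September 1985

January has 31 days (246 − 31 = 215 remain).
February has 28 days (215 − 28 = 187 remain).
March has 31 days (187 − 31 = 156 remain).
April has 30 days (156 − 30 = 126 remain).
May has 31 days (126 − 31 = 95 remain).
June has 30 days (95 − 30 = 65 remain).
July has 31 days (65 − 31 = 34 remain).
August has 31 days (34 − 31 = 3 remain).
3 into September → September 3.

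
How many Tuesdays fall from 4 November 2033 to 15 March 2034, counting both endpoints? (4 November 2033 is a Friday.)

19

4 November 2033 is a Friday; the first Tuesday on or after it is 8 November 2033 (4 days later).
From 8 November 2033 to 15 March 2034: 22 + 31 + 31 + 28 + 15 = 127 days (rest of November, December, January, February, March).
127 ÷ 7 = 18 full weeks with remainder 1, so 18 more Tuesdays after the first → 19.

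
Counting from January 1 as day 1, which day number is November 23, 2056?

328

Days in months before November: 31 + 29 + 31 + 30 + 31 + 30 + 31 + 31 + 30 + 31 = 305.
Plus 23 days into November → day 328.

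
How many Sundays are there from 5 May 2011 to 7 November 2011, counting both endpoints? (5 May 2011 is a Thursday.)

5 May 2011 is a Thursday; the first Sunday on or after it is 8 May 2011 (3 days later).
From 8 May 2011 to 7 November 2011: 23 + 30 + 31 + 31 + 30 + 31 + 7 = 183 days (rest of May, June, July, August, September, October, November).
183 ÷ 7 = 26 full weeks with remainder 1, so 26 more Sundays after the first → 27.

27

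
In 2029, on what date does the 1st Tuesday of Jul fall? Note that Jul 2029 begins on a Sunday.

Jul 3, 2029

Jul 2029 begins on a Sunday, so the first Tuesday is Jul 3 (2 days later).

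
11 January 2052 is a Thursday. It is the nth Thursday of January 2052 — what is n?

2nd

Day 11 falls in week ⌈11/7⌉ of the month.
Days 1–7 hold the 1st Thursday, 8–14 the 2nd, 15–21 the 3rd, 22–28 the 4th, 29–31 the 5th.
11 is in the range for the 2nd.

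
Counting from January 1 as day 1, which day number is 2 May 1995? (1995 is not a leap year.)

Days in months before May: 31 + 28 + 31 + 30 = 120.
Plus 2 days into May → day 122.

122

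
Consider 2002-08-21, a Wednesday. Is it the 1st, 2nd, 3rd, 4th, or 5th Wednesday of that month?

3rd

Day 21 falls in week ⌈21/7⌉ of the month.
Days 1–7 hold the 1st Wednesday, 8–14 the 2nd, 15–21 the 3rd, 22–28 the 4th, 29–31 the 5th.
21 is in the range for the 3rd.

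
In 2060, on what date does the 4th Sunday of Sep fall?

Sep 26, 2060

The first Sunday of Sep 2060 is Sep 5.
The 4th Sunday is 3 weeks later: 5 + 21 = 26.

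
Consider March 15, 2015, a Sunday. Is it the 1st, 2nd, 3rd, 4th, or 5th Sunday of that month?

3rd

Day 15 falls in week ⌈15/7⌉ of the month.
Days 1–7 hold the 1st Sunday, 8–14 the 2nd, 15–21 the 3rd, 22–28 the 4th, 29–31 the 5th.
15 is in the range for the 3rd.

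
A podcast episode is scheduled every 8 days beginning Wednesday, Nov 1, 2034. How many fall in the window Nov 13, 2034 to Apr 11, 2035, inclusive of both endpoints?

Occurrences land 8·i days after Nov 1, 2034 for i = 0, 1, 2, …
Nov 13, 2034 is 12 days after the start; 12 ÷ 8 = 1 remainder 4; since the remainder is 4, round up to i = 2. First occurrence in the window: #3 on Nov 17, 2034 (2×8 = 16 days in).
Apr 11, 2035 is 161 days after the start; 161 ÷ 8 = 20 remainder 1. Last occurrence in the window: #21 on Apr 10, 2035.
Occurrences #3 through #21: 19 in total.

19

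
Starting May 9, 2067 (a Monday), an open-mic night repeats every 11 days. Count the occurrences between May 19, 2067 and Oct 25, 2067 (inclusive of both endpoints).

Occurrences land 11·i days after May 9, 2067 for i = 0, 1, 2, …
May 19, 2067 is 10 days after the start; 10 ÷ 11 = 0 remainder 10; since the remainder is 10, round up to i = 1. First occurrence in the window: #2 on May 20, 2067 (1×11 = 11 days in).
Oct 25, 2067 is 169 days after the start; 169 ÷ 11 = 15 remainder 4. Last occurrence in the window: #16 on Oct 21, 2067.
Occurrences #2 through #16: 15 in total.

15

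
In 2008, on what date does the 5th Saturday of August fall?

2008-08-30

August 2008 begins on a Friday, so the first Saturday is August 2 (1 day later).
The 5th Saturday is 4 weeks later: 2 + 28 = 30.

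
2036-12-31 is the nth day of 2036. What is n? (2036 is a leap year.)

366

Days in months before December: 31 + 29 + 31 + 30 + 31 + 30 + 31 + 31 + 30 + 31 + 30 = 335.
Plus 31 days into December → day 366.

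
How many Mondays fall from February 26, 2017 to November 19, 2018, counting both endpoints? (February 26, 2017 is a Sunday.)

February 26, 2017 is a Sunday; the first Monday on or after it is February 27, 2017 (1 day later).
From February 27, 2017 to November 19, 2018: 307 + 323 = 630 days (rest of 2017, to November 19, 2018 in 2018).
630 ÷ 7 = 90 full weeks with remainder 0, so 90 more Mondays after the first → 91.

91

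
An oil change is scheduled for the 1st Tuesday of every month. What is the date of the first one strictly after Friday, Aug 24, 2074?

Sep 4, 2074

Aug 2074 starts on a Wednesday, so its 1st Tuesday is Aug 7, 2074 (6 days in).
That is not after Aug 24, 2074, so look at Sep 2074.
Sep 2074 starts on a Saturday, so its 1st Tuesday is Sep 4, 2074 (3 days in).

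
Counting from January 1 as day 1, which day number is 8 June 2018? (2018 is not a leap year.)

159

Days in months before June: 31 + 28 + 31 + 30 + 31 = 151.
Plus 8 days into June → day 159.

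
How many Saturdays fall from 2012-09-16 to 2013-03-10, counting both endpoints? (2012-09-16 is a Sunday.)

2012-09-16 is a Sunday; the first Saturday on or after it is 2012-09-22 (6 days later).
From 2012-09-22 to 2013-03-10: 8 + 31 + 30 + 31 + 31 + 28 + 10 = 169 days (rest of September, October, November, December, January, February, March).
169 ÷ 7 = 24 full weeks with remainder 1, so 24 more Saturdays after the first → 25.

25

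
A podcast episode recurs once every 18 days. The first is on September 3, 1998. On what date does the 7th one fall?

The 7th occurrence is 6 intervals after the first: 6 × 18 = 108 days after September 3, 1998.
September has 30 days — 27 days to the end of September leaves 81.
October has 31 days (50 left).
November has 30 days (20 left).
20 days into December → December 20, 1998.

December 20, 1998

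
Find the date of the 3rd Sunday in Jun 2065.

Jun 21, 2065

Jun 2065 begins on a Monday, so the first Sunday is Jun 7 (6 days later).
The 3rd Sunday is 2 weeks later: 7 + 14 = 21.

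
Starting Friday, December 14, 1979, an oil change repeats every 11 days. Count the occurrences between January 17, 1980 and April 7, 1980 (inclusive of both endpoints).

Occurrences land 11·i days after December 14, 1979 for i = 0, 1, 2, …
January 17, 1980 is 34 days after the start; 34 ÷ 11 = 3 remainder 1; since the remainder is 1, round up to i = 4. First occurrence in the window: #5 on January 27, 1980 (4×11 = 44 days in).
April 7, 1980 is 115 days after the start; 115 ÷ 11 = 10 remainder 5. Last occurrence in the window: #11 on April 2, 1980.
Occurrences #5 through #11: 7 in total.

7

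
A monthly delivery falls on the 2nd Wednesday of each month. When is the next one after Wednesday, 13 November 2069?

November 2069 starts on a Friday; its first Wednesday is the 6th, so the 2nd Wednesday is the 13th — 13 November 2069.
That is not after 13 November 2069, so look at December 2069.
December 2069 starts on a Sunday; its first Wednesday is the 4th, so the 2nd Wednesday is the 11th — 11 December 2069.

11 December 2069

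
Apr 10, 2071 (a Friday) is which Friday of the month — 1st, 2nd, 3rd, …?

Day 10 falls in week ⌈10/7⌉ of the month.
Days 1–7 hold the 1st Friday, 8–14 the 2nd, 15–21 the 3rd, 22–28 the 4th, 29–31 the 5th.
10 is in the range for the 2nd.

2nd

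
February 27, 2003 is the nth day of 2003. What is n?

58

Days in months before February: 31 = 31.
Plus 27 days into February → day 58.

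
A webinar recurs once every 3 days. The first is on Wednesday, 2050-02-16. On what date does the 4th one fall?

The 4th occurrence is 3 intervals after the first: 3 × 3 = 9 days after 2050-02-16.
9 days later is 2050-02-25.

2050-02-25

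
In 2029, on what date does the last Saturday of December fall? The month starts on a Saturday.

2029-12-29

December 2029 begins on a Saturday, so the first Saturday is December 1.
December 2029 has 31 days. Adding weeks: 1, 8, 15, 22, 29 — the last one ≤ 31 is the 29th.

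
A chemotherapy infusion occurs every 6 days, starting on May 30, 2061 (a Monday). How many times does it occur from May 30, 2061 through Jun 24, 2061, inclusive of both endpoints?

5

Occurrences land 6·i days after May 30, 2061 for i = 0, 1, 2, …
The window opens on the start date, so the first occurrence inside is #1 on May 30, 2061.
Jun 24, 2061 is 25 days after the start; 25 ÷ 6 = 4 remainder 1. Last occurrence in the window: #5 on Jun 23, 2061.
Occurrences #1 through #5: 5 in total.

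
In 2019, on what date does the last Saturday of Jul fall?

Jul 2019 begins on a Monday, so the first Saturday is Jul 6 (5 days later).
Jul 2019 has 31 days. Adding weeks: 6, 13, 20, 27 — the last one ≤ 31 is the 27th.

Jul 27, 2019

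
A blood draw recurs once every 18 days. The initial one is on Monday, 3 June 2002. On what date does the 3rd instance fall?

9 July 2002

The 3rd occurrence is 2 intervals after the first: 2 × 18 = 36 days after 3 June 2002.
June has 30 days — 27 days to the end of June leaves 9.
9 days into July → 9 July 2002.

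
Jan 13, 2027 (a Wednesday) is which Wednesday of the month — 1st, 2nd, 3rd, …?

Day 13 falls in week ⌈13/7⌉ of the month.
Days 1–7 hold the 1st Wednesday, 8–14 the 2nd, 15–21 the 3rd, 22–28 the 4th, 29–31 the 5th.
13 is in the range for the 2nd.

2nd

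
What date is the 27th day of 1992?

27 into January → January 27.

1992-01-27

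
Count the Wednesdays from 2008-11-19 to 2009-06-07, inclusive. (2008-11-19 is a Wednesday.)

2008-11-19 is a Wednesday; the first Wednesday on or after it is 2008-11-19.
From 2008-11-19 to 2009-06-07: 11 + 31 + 31 + 28 + 31 + 30 + 31 + 7 = 200 days (rest of November, December, January, February, March, April, May, June).
200 ÷ 7 = 28 full weeks with remainder 4, so 28 more Wednesdays after the first → 29.

29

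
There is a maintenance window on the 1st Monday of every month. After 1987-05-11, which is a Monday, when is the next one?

1987-06-01

May 1987 starts on a Friday, so its 1st Monday is 1987-05-04 (3 days in).
That is not after 1987-05-11, so look at June 1987.
June 1987 starts on a Monday, so its 1st Monday is 1987-06-01.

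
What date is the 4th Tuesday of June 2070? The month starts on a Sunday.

June 2070 begins on a Sunday, so the first Tuesday is June 3 (2 days later).
The 4th Tuesday is 3 weeks later: 3 + 21 = 24.

2070-06-24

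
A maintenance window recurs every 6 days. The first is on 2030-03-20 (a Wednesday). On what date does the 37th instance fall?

2030-10-22

The 37th occurrence is 36 intervals after the first: 36 × 6 = 216 days after 2030-03-20.
March has 31 days — 11 days to the end of March leaves 205.
April has 30 days (175 left).
May has 31 days (144 left).
June has 30 days (114 left).
July has 31 days (83 left).
August has 31 days (52 left).
September has 30 days (22 left).
22 days into October → 2030-10-22.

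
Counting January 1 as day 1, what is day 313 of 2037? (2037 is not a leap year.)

Nov 9, 2037

Jan has 31 days (313 − 31 = 282 remain).
Feb has 28 days (282 − 28 = 254 remain).
Mar has 31 days (254 − 31 = 223 remain).
Apr has 30 days (223 − 30 = 193 remain).
May has 31 days (193 − 31 = 162 remain).
Jun has 30 days (162 − 30 = 132 remain).
Jul has 31 days (132 − 31 = 101 remain).
Aug has 31 days (101 − 31 = 70 remain).
Sep has 30 days (70 − 30 = 40 remain).
Oct has 31 days (40 − 31 = 9 remain).
9 into Nov → Nov 9.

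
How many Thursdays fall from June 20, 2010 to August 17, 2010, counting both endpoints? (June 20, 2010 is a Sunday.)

8

June 20, 2010 is a Sunday; the first Thursday on or after it is June 24, 2010 (4 days later).
From June 24, 2010 to August 17, 2010: 6 + 31 + 17 = 54 days (rest of June, July, August).
54 ÷ 7 = 7 full weeks with remainder 5, so 7 more Thursdays after the first → 8.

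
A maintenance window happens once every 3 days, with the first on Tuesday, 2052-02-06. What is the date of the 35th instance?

2052-05-18

The 35th occurrence is 34 intervals after the first: 34 × 3 = 102 days after 2052-02-06.
February has 29 days — 23 days to the end of February leaves 79.
March has 31 days (48 left).
April has 30 days (18 left).
18 days into May → 2052-05-18.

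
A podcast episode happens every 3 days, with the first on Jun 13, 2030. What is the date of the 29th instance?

Sep 5, 2030

The 29th occurrence is 28 intervals after the first: 28 × 3 = 84 days after Jun 13, 2030.
Jun has 30 days — 17 days to the end of Jun leaves 67.
Jul has 31 days (36 left).
Aug has 31 days (5 left).
5 days into Sep → Sep 5, 2030.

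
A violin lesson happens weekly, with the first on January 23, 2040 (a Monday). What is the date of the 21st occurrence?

The 21st occurrence is 20 intervals after the first: 20 × 7 = 140 days after January 23, 2040.
January has 31 days — 8 days to the end of January leaves 132.
February has 29 days (103 left).
March has 31 days (72 left).
April has 30 days (42 left).
May has 31 days (11 left).
11 days into June → June 11, 2040.

June 11, 2040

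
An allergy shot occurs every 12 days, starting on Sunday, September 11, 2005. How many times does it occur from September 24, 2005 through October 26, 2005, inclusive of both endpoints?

Occurrences land 12·i days after September 11, 2005 for i = 0, 1, 2, …
September 24, 2005 is 13 days after the start; 13 ÷ 12 = 1 remainder 1; since the remainder is 1, round up to i = 2. First occurrence in the window: #3 on October 5, 2005 (2×12 = 24 days in).
October 26, 2005 is 45 days after the start; 45 ÷ 12 = 3 remainder 9. Last occurrence in the window: #4 on October 17, 2005.
Occurrences #3 through #4: 2 in total.

2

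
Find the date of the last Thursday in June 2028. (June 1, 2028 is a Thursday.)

June 29, 2028

June 2028 begins on a Thursday, so the first Thursday is June 1.
June 2028 has 30 days. Adding weeks: 1, 8, 15, 22, 29 — the last one ≤ 30 is the 29th.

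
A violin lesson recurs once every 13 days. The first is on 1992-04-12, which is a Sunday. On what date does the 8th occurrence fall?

1992-07-12

The 8th occurrence is 7 intervals after the first: 7 × 13 = 91 days after 1992-04-12.
April has 30 days — 18 days to the end of April leaves 73.
May has 31 days (42 left).
June has 30 days (12 left).
12 days into July → 1992-07-12.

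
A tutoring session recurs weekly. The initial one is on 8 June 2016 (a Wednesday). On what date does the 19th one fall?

12 October 2016

The 19th occurrence is 18 intervals after the first: 18 × 7 = 126 days after 8 June 2016.
June has 30 days — 22 days to the end of June leaves 104.
July has 31 days (73 left).
August has 31 days (42 left).
September has 30 days (12 left).
12 days into October → 12 October 2016.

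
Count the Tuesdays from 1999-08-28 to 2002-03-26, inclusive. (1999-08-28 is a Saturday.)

135

1999-08-28 is a Saturday; the first Tuesday on or after it is 1999-08-31 (3 days later).
From 1999-08-31 to 2002-03-26: 122 + 366 + 365 + 85 = 938 days (rest of 1999, 2000, 2001, to 2002-03-26 in 2002).
938 ÷ 7 = 134 full weeks with remainder 0, so 134 more Tuesdays after the first → 135.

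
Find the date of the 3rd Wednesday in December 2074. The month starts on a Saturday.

December 2074 begins on a Saturday, so the first Wednesday is December 5 (4 days later).
The 3rd Wednesday is 2 weeks later: 5 + 14 = 19.

December 19, 2074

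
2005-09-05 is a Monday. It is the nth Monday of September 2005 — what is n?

1st

Day 5 falls in week ⌈5/7⌉ of the month.
Days 1–7 hold the 1st Monday, 8–14 the 2nd, 15–21 the 3rd, 22–28 the 4th, 29–31 the 5th.
5 is in the range for the 1st.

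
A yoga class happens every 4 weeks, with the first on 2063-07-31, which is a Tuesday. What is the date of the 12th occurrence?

The 12th occurrence is 11 intervals after the first: 11 × 28 = 308 days after 2063-07-31.
July has 31 days — 0 days to the end of July leaves 308.
August has 31 days (277 left).
September has 30 days (247 left).
October has 31 days (216 left).
November has 30 days (186 left).
December has 31 days (155 left).
January has 31 days (124 left).
February has 29 days (95 left).
March has 31 days (64 left).
April has 30 days (34 left).
May has 31 days (3 left).
3 days into June → 2064-06-03.

2064-06-03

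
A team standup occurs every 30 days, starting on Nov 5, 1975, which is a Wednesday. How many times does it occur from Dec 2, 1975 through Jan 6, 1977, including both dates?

Occurrences land 30·i days after Nov 5, 1975 for i = 0, 1, 2, …
Dec 2, 1975 is 27 days after the start; 27 ÷ 30 = 0 remainder 27; since the remainder is 27, round up to i = 1. First occurrence in the window: #2 on Dec 5, 1975 (1×30 = 30 days in).
Jan 6, 1977 is 428 days after the start; 428 ÷ 30 = 14 remainder 8. Last occurrence in the window: #15 on Dec 29, 1976.
Occurrences #2 through #15: 14 in total.

14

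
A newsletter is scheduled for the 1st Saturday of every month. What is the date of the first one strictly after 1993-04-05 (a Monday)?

1993-05-01

April 1993 starts on a Thursday, so its 1st Saturday is 1993-04-03 (2 days in).
That is not after 1993-04-05, so look at May 1993.
May 1993 starts on a Saturday, so its 1st Saturday is 1993-05-01.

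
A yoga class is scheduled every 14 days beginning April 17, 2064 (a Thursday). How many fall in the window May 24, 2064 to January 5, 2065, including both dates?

16

Occurrences land 14·i days after April 17, 2064 for i = 0, 1, 2, …
May 24, 2064 is 37 days after the start; 37 ÷ 14 = 2 remainder 9; since the remainder is 9, round up to i = 3. First occurrence in the window: #4 on May 29, 2064 (3×14 = 42 days in).
January 5, 2065 is 263 days after the start; 263 ÷ 14 = 18 remainder 11. Last occurrence in the window: #19 on December 25, 2064.
Occurrences #4 through #19: 16 in total.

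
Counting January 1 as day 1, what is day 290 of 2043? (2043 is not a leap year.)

January has 31 days (290 − 31 = 259 remain).
February has 28 days (259 − 28 = 231 remain).
March has 31 days (231 − 31 = 200 remain).
April has 30 days (200 − 30 = 170 remain).
May has 31 days (170 − 31 = 139 remain).
June has 30 days (139 − 30 = 109 remain).
July has 31 days (109 − 31 = 78 remain).
August has 31 days (78 − 31 = 47 remain).
September has 30 days (47 − 30 = 17 remain).
17 into October → October 17.

2043-10-17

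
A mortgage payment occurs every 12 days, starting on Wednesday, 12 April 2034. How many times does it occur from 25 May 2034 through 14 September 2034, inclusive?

Occurrences land 12·i days after 12 April 2034 for i = 0, 1, 2, …
25 May 2034 is 43 days after the start; 43 ÷ 12 = 3 remainder 7; since the remainder is 7, round up to i = 4. First occurrence in the window: #5 on 30 May 2034 (4×12 = 48 days in).
14 September 2034 is 155 days after the start; 155 ÷ 12 = 12 remainder 11. Last occurrence in the window: #13 on 3 September 2034.
Occurrences #5 through #13: 9 in total.

9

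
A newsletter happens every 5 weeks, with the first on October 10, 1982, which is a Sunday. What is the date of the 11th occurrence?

September 25, 1983

The 11th occurrence is 10 intervals after the first: 10 × 35 = 350 days after October 10, 1982.
October has 31 days — 21 days to the end of October leaves 329.
November has 30 days (299 left).
December has 31 days (268 left).
January has 31 days (237 left).
February has 28 days (209 left).
March has 31 days (178 left).
April has 30 days (148 left).
May has 31 days (117 left).
June has 30 days (87 left).
July has 31 days (56 left).
August has 31 days (25 left).
25 days into September → September 25, 1983.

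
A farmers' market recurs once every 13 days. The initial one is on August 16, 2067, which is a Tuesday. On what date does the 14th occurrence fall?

The 14th occurrence is 13 intervals after the first: 13 × 13 = 169 days after August 16, 2067.
August has 31 days — 15 days to the end of August leaves 154.
September has 30 days (124 left).
October has 31 days (93 left).
November has 30 days (63 left).
December has 31 days (32 left).
January has 31 days (1 left).
1 day into February → February 1, 2068.

February 1, 2068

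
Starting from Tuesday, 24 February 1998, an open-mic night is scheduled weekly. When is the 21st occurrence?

The 21st occurrence is 20 intervals after the first: 20 × 7 = 140 days after 24 February 1998.
February has 28 days — 4 days to the end of February leaves 136.
March has 31 days (105 left).
April has 30 days (75 left).
May has 31 days (44 left).
June has 30 days (14 left).
14 days into July → 14 July 1998.

14 July 1998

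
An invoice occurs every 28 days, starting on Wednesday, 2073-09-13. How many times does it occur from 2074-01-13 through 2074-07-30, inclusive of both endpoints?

Occurrences land 28·i days after 2073-09-13 for i = 0, 1, 2, …
2074-01-13 is 122 days after the start; 122 ÷ 28 = 4 remainder 10; since the remainder is 10, round up to i = 5. First occurrence in the window: #6 on 2074-01-31 (5×28 = 140 days in).
2074-07-30 is 320 days after the start; 320 ÷ 28 = 11 remainder 12. Last occurrence in the window: #12 on 2074-07-18.
Occurrences #6 through #12: 7 in total.

7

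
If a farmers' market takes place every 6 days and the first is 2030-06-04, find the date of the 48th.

The 48th occurrence is 47 intervals after the first: 47 × 6 = 282 days after 2030-06-04.
June has 30 days — 26 days to the end of June leaves 256.
July has 31 days (225 left).
August has 31 days (194 left).
September has 30 days (164 left).
October has 31 days (133 left).
November has 30 days (103 left).
December has 31 days (72 left).
January has 31 days (41 left).
February has 28 days (13 left).
13 days into March → 2031-03-13.

2031-03-13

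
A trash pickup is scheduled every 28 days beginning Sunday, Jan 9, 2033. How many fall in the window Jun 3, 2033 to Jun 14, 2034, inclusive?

13

Occurrences land 28·i days after Jan 9, 2033 for i = 0, 1, 2, …
Jun 3, 2033 is 145 days after the start; 145 ÷ 28 = 5 remainder 5; since the remainder is 5, round up to i = 6. First occurrence in the window: #7 on Jun 26, 2033 (6×28 = 168 days in).
Jun 14, 2034 is 521 days after the start; 521 ÷ 28 = 18 remainder 17. Last occurrence in the window: #19 on May 28, 2034.
Occurrences #7 through #19: 13 in total.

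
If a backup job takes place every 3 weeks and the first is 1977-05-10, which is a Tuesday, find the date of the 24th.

1978-09-05

The 24th occurrence is 23 intervals after the first: 23 × 21 = 483 days after 1977-05-10.
May has 31 days — 21 days to the end of May leaves 462.
From end of May to end of 1977 is 214 days (248 left).
January has 31 days (217 left).
February has 28 days (189 left).
March has 31 days (158 left).
April has 30 days (128 left).
May has 31 days (97 left).
June has 30 days (67 left).
July has 31 days (36 left).
August has 31 days (5 left).
5 days into September → 1978-09-05.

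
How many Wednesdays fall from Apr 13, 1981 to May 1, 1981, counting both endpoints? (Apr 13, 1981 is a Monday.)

Apr 13, 1981 is a Monday; the first Wednesday on or after it is Apr 15, 1981 (2 days later).
From Apr 15, 1981 to May 1, 1981: 15 + 1 = 16 days (rest of Apr, May).
16 ÷ 7 = 2 full weeks with remainder 2, so 2 more Wednesdays after the first → 3.

3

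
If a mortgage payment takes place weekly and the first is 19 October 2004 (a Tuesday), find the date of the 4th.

9 November 2004

The 4th occurrence is 3 intervals after the first: 3 × 7 = 21 days after 19 October 2004.
October has 31 days — 12 days to the end of October leaves 9.
9 days into November → 9 November 2004.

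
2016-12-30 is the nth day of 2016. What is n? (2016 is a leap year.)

Days in months before December: 31 + 29 + 31 + 30 + 31 + 30 + 31 + 31 + 30 + 31 + 30 = 335.
Plus 30 days into December → day 365.

365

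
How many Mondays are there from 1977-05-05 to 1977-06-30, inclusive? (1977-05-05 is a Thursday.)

8

1977-05-05 is a Thursday; the first Monday on or after it is 1977-05-09 (4 days later).
From 1977-05-09 to 1977-06-30: 22 + 30 = 52 days (rest of May, June).
52 ÷ 7 = 7 full weeks with remainder 3, so 7 more Mondays after the first → 8.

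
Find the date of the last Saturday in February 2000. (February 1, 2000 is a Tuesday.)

2000-02-26

February 2000 begins on a Tuesday, so the first Saturday is February 5 (4 days later).
February 2000 has 29 days. Adding weeks: 5, 12, 19, 26 — the last one ≤ 29 is the 26th.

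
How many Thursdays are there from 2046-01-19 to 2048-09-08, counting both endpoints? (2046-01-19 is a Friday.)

2046-01-19 is a Friday; the first Thursday on or after it is 2046-01-25 (6 days later).
From 2046-01-25 to 2048-09-08: 340 + 365 + 252 = 957 days (rest of 2046, 2047, to 2048-09-08 in 2048).
957 ÷ 7 = 136 full weeks with remainder 5, so 136 more Thursdays after the first → 137.

137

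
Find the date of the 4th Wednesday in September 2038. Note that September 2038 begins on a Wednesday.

22 September 2038

September 2038 begins on a Wednesday, so the first Wednesday is September 1.
The 4th Wednesday is 3 weeks later: 1 + 21 = 22.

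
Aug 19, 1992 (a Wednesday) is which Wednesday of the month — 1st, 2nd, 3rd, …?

Day 19 falls in week ⌈19/7⌉ of the month.
Days 1–7 hold the 1st Wednesday, 8–14 the 2nd, 15–21 the 3rd, 22–28 the 4th, 29–31 the 5th.
19 is in the range for the 3rd.

3rd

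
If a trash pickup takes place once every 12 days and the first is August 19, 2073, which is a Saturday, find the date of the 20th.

April 4, 2074

The 20th occurrence is 19 intervals after the first: 19 × 12 = 228 days after August 19, 2073.
August has 31 days — 12 days to the end of August leaves 216.
September has 30 days (186 left).
October has 31 days (155 left).
November has 30 days (125 left).
December has 31 days (94 left).
January has 31 days (63 left).
February has 28 days (35 left).
March has 31 days (4 left).
4 days into April → April 4, 2074.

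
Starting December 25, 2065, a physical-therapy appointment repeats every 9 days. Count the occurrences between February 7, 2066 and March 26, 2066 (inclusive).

6

Occurrences land 9·i days after December 25, 2065 for i = 0, 1, 2, …
February 7, 2066 is 44 days after the start; 44 ÷ 9 = 4 remainder 8; since the remainder is 8, round up to i = 5. First occurrence in the window: #6 on February 8, 2066 (5×9 = 45 days in).
March 26, 2066 is 91 days after the start; 91 ÷ 9 = 10 remainder 1. Last occurrence in the window: #11 on March 25, 2066.
Occurrences #6 through #11: 6 in total.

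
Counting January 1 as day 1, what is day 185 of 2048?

January has 31 days (185 − 31 = 154 remain).
February has 29 days (154 − 29 = 125 remain).
March has 31 days (125 − 31 = 94 remain).
April has 30 days (94 − 30 = 64 remain).
May has 31 days (64 − 31 = 33 remain).
June has 30 days (33 − 30 = 3 remain).
3 into July → July 3.

3 July 2048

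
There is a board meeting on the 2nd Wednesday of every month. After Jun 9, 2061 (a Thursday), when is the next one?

Jun 2061 starts on a Wednesday; its first Wednesday is the 1st, so the 2nd Wednesday is the 8th — Jun 8, 2061.
That is not after Jun 9, 2061, so look at Jul 2061.
Jul 2061 starts on a Friday; its first Wednesday is the 6th, so the 2nd Wednesday is the 13th — Jul 13, 2061.

Jul 13, 2061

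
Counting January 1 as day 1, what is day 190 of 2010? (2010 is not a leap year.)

July 9, 2010

January has 31 days (190 − 31 = 159 remain).
February has 28 days (159 − 28 = 131 remain).
March has 31 days (131 − 31 = 100 remain).
April has 30 days (100 − 30 = 70 remain).
May has 31 days (70 − 31 = 39 remain).
June has 30 days (39 − 30 = 9 remain).
9 into July → July 9.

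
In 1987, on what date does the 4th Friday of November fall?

November 27, 1987

November 1987 begins on a Sunday, so the first Friday is November 6 (5 days later).
The 4th Friday is 3 weeks later: 6 + 21 = 27.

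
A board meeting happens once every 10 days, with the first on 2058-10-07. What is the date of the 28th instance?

The 28th occurrence is 27 intervals after the first: 27 × 10 = 270 days after 2058-10-07.
October has 31 days — 24 days to the end of October leaves 246.
November has 30 days (216 left).
December has 31 days (185 left).
January has 31 days (154 left).
February has 28 days (126 left).
March has 31 days (95 left).
April has 30 days (65 left).
May has 31 days (34 left).
June has 30 days (4 left).
4 days into July → 2059-07-04.

2059-07-04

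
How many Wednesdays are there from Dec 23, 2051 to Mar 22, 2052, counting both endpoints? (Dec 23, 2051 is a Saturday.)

13

Dec 23, 2051 is a Saturday; the first Wednesday on or after it is Dec 27, 2051 (4 days later).
From Dec 27, 2051 to Mar 22, 2052: 4 + 31 + 29 + 22 = 86 days (rest of Dec, Jan, Feb, Mar).
86 ÷ 7 = 12 full weeks with remainder 2, so 12 more Wednesdays after the first → 13.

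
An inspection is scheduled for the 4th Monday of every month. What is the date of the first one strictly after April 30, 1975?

May 26, 1975

April 1975 starts on a Tuesday; its first Monday is the 7th, so the 4th Monday is the 28th — April 28, 1975.
That is not after April 30, 1975, so look at May 1975.
May 1975 starts on a Thursday; its first Monday is the 5th, so the 4th Monday is the 26th — May 26, 1975.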